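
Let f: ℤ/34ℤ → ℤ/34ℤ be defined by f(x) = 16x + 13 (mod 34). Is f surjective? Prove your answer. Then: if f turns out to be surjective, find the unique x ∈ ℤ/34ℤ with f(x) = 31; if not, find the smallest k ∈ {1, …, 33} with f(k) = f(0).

By definition, f is surjective if every y in the codomain equals f(x) for some x in the domain.
Since gcd(16, 34) = 2, we have 16x ≡ 0 (mod 2) for all x, so f(x) ≡ 1 (mod 2).
But 0 ≢ 1 (mod 2), so 0 ∈ ℤ/34ℤ has no preimage. So f is not surjective.
Since f is not surjective, we find the least positive k with f(k) = f(0): this means 16k ≡ 0 (mod 34), i.e. 34 ∣ 16k. Since gcd(16, 34) = 2, dividing through by 2 this holds exactly when 17 ∣ 8k, and as gcd(8, 17) = 1, exactly when 17 ∣ k.
The smallest positive such k is 17.

17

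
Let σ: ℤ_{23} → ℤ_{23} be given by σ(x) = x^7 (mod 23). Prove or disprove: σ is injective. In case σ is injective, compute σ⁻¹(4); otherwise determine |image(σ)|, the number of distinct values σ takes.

Since 23 is prime, the nonzero elements of ℤ_{23} form a cyclic group of order 22.
As gcd(7, 22) = 1, raising to the 7th power is a bijection on this group: if x_1^7 ≡ x_2^7 then (x_1x_2^{−1})^7 = 1, and the only element of order dividing gcd(7, 22) = 1 is 1, so x_1 = x_2.
With σ(0) = 0 this makes σ injective on all of ℤ_{23}, hence bijective (finite equal-size domain and codomain). In particular σ is injective.
Since σ is injective, we find the preimage of 4. The inverse of x ↦ x^7 on (ℤ_{23})^× is x ↦ x^19, because 7·19 = 133 = 6·22 + 1 ≡ 1 (mod 22) and x^{22} = 1 for x ≠ 0 (Fermat). So σ⁻¹(4) = 4^19 mod 23.
Repeated squaring mod 23: 4^1 ≡ 4, 4^2 ≡ 4² = 16, 4^4 ≡ 16² = 256 ≡ 3, 4^8 ≡ 3² = 9, 4^16 ≡ 9² = 81 ≡ 12. Since 19 = 16 + 2 + 1, 4^19 ≡ 12·16·4: 12·16 = 192 ≡ 8, then 8·4 = 32 ≡ 9. So 4^19 ≡ 9 (mod 23).
Hence σ⁻¹(4) = 9.

9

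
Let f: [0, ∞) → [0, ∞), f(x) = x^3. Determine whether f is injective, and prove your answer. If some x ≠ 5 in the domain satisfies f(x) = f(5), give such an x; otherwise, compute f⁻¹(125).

On [0, ∞), x ↦ x^3 is strictly increasing, so f(s) = f(t) forces s = t. So f is injective.
Since x ↦ x^3 is strictly increasing on [0, ∞), it is injective there, so no x ≠ 5 in the domain has f(x) = f(5). We therefore compute f⁻¹(125) = 125^{1/3} = 5 (indeed 5^3 = 125).

5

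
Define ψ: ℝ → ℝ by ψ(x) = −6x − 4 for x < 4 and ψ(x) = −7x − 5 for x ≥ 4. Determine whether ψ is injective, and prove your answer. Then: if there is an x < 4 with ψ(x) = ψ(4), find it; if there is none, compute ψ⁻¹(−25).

7/2

Both pieces are strictly decreasing (slopes −6 and −7), so each is injective on its own interval.
The left piece maps (−∞, 4) onto (−28, ∞); the right piece maps [4, ∞) onto (−∞, −33].
These images are disjoint, so no value is attained by both pieces. Therefore ψ is injective.
Because the two images are disjoint, no x < 4 has ψ(x) = ψ(4), so we compute ψ⁻¹(−25): −25 lies in (−28, ∞), so solve −6x − 4 = −25: x = (−25 + 4)/(−6) = 7/2.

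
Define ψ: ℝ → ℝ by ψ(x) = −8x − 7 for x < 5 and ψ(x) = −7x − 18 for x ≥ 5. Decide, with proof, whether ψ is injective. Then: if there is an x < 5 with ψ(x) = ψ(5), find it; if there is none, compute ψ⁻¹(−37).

15/4

Both pieces are strictly decreasing (slopes −8 and −7), so each is injective on its own interval.
The left piece maps (−∞, 5) onto (−47, ∞); the right piece maps [5, ∞) onto (−∞, −53].
These images are disjoint, so no value is attained by both pieces. Therefore ψ is injective.
Because the two images are disjoint, no x < 5 has ψ(x) = ψ(5), so we compute ψ⁻¹(−37): −37 lies in (−47, ∞), so solve −8x − 7 = −37: x = (−37 + 7)/(−8) = 15/4.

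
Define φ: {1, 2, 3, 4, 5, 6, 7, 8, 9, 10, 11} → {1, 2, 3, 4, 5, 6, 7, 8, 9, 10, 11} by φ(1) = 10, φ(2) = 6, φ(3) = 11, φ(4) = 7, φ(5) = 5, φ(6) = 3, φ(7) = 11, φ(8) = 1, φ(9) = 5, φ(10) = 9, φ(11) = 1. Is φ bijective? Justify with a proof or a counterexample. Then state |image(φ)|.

8

φ(3) = 11 = φ(7) with 3 ≠ 7, so φ is not injective, hence not bijective.
The image of φ is {1, 3, 5, 6, 7, 9, 10, 11}, which has 8 elements.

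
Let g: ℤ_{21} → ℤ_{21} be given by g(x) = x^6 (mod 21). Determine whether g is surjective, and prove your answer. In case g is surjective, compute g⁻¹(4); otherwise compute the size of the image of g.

4

g(1) = 1^6 = 1.
g(2): Repeated squaring mod 21: 2^1 ≡ 2, 2^2 ≡ 2² = 4, 2^4 ≡ 4² = 16. Since 6 = 4 + 2, 2^6 ≡ 16·4: 16·4 = 64 ≡ 1. So 2^6 ≡ 1 (mod 21).
So g(1) = g(2) = 1 while 1 ≠ 2, therefore g is not injective.
A non-injective map from the 21-element set ℤ_{21} to itself takes at most 20 distinct values, so it cannot be surjective. Therefore g is not surjective.
Since g is not surjective, we determine |image(g)|. Computing x^6 mod 21 for each x (by repeated squaring, reducing mod 21 at every step), the values g(0), g(1), …, g(20) are: 0, 1, 1, 15, 1, 1, 15, 7, 1, 15, 1, 1, 15, 1, 7, 15, 1, 1, 15, 1, 1.
The distinct values are {0, 1, 7, 15}; there are 4 of them.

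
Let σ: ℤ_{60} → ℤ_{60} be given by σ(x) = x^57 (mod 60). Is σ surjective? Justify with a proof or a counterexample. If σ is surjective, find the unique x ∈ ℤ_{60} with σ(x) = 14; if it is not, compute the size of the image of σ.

σ(0) = 0^57 = 0.
σ(30): Repeated squaring mod 60: 30^1 ≡ 30, 30^2 ≡ 30² = 900 ≡ 0, 30^4 ≡ 0² = 0, 30^8 ≡ 0² = 0, 30^16 ≡ 0² = 0, 30^32 ≡ 0² = 0. Since 57 = 32 + 16 + 8 + 1, 30^57 ≡ 0·0·0·30: 0·0 = 0, then 0·0 = 0, then 0·30 = 0. So 30^57 ≡ 0 (mod 60).
So σ(0) = σ(30) = 0 while 0 ≠ 30, thus σ is not injective.
A non-injective map from the 60-element set ℤ_{60} to itself takes at most 59 distinct values, so it cannot be surjective. Hence σ is not surjective.
Since σ is not surjective, we determine |image(σ)|. Computing x^57 mod 60 for each x (by repeated squaring, reducing mod 60 at every step), the values σ(0), σ(1), …, σ(59) are: 0, 1, 32, 3, 4, 5, 36, 7, 8, 9, 40, 11, 12, 13, 44, 15, 16, 17, 48, 19, 20, 21, 52, 23, 24, 25, 56, 27, 28, 29, 0, 31, 32, 33, 4, 35, 36, 37, 8, 39, 40, 41, 12, 43, 44, 45, 16, 47, 48, 49, 20, 51, 52, 53, 24, 55, 56, 57, 28, 59.
The distinct values are {0, 1, 3, 4, 5, 7, 8, 9, 11, 12, 13, 15, 16, 17, 19, 20, 21, 23, 24, 25, 27, 28, 29, 31, 32, 33, 35, 36, 37, 39, 40, 41, 43, 44, 45, 47, 48, 49, 51, 52, 53, 55, 56, 57, 59}; there are 45 of them.

45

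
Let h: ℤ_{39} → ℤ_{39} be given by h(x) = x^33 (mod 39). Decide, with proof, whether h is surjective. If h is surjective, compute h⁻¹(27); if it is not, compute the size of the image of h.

h(2): Repeated squaring mod 39: 2^1 ≡ 2, 2^2 ≡ 2² = 4, 2^4 ≡ 4² = 16, 2^8 ≡ 16² = 256 ≡ 22, 2^16 ≡ 22² = 484 ≡ 16, 2^32 ≡ 16² = 256 ≡ 22. Since 33 = 32 + 1, 2^33 ≡ 22·2: 22·2 = 44 ≡ 5. So 2^33 ≡ 5 (mod 39).
h(5): Repeated squaring mod 39: 5^1 ≡ 5, 5^2 ≡ 5² = 25, 5^4 ≡ 25² = 625 ≡ 1, 5^8 ≡ 1² = 1, 5^16 ≡ 1² = 1, 5^32 ≡ 1² = 1. Since 33 = 32 + 1, 5^33 ≡ 1·5: 1·5 = 5. So 5^33 ≡ 5 (mod 39).
So h(2) = h(5) = 5 while 2 ≠ 5, therefore h is not injective.
A non-injective map from the 39-element set ℤ_{39} to itself takes at most 38 distinct values, so it cannot be surjective. So h is not surjective.
Since h is not surjective, we determine |image(h)|. Computing x^33 mod 39 for each x (by repeated squaring, reducing mod 39 at every step), the values h(0), h(1), …, h(38) are: 0, 1, 5, 27, 25, 5, 18, 34, 8, 27, 25, 8, 12, 13, 14, 18, 1, 38, 18, 31, 8, 21, 1, 38, 21, 25, 26, 27, 31, 14, 12, 31, 5, 21, 34, 14, 12, 34, 38.
The distinct values are {0, 1, 5, 8, 12, 13, 14, 18, 21, 25, 26, 27, 31, 34, 38}; there are 15 of them.

15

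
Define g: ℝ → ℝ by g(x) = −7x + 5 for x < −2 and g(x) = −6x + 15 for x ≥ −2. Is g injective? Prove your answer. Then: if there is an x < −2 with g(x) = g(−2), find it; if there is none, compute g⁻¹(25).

-22/7

Both pieces are strictly decreasing (slopes −7 and −6), so each is injective on its own interval.
The left piece maps (−∞, −2) onto (19, ∞); the right piece maps [−2, ∞) onto (−∞, 27].
These images overlap. In particular g(−2) = 27 (right piece), and solving −7x + 5 = 27 on the left piece gives x = −22/7 < −2.
So g(−22/7) = g(−2) with −22/7 ≠ −2, and g is not injective. This x = −22/7 is the requested value below −2.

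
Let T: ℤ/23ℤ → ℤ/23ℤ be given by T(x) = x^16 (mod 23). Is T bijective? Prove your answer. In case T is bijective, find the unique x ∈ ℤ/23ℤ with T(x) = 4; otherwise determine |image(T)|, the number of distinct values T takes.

T(11): Repeated squaring mod 23: 11^1 ≡ 11, 11^2 ≡ 11² = 121 ≡ 6, 11^4 ≡ 6² = 36 ≡ 13, 11^8 ≡ 13² = 169 ≡ 8, 11^16 ≡ 8² = 64 ≡ 18. So 11^16 ≡ 18 (mod 23).
T(12): Repeated squaring mod 23: 12^1 ≡ 12, 12^2 ≡ 12² = 144 ≡ 6, 12^4 ≡ 6² = 36 ≡ 13, 12^8 ≡ 13² = 169 ≡ 8, 12^16 ≡ 8² = 64 ≡ 18. So 12^16 ≡ 18 (mod 23).
So T(11) = T(12) = 18 while 11 ≠ 12, therefore T is not injective, hence not bijective.
Since T is not bijective, we determine |image(T)|. Computing x^16 mod 23 for each x (by repeated squaring, reducing mod 23 at every step), the values T(0), T(1), …, T(22) are: 0, 1, 9, 13, 12, 3, 2, 6, 16, 8, 4, 18, 18, 4, 8, 16, 6, 2, 3, 12, 13, 9, 1.
The distinct values are {0, 1, 2, 3, 4, 6, 8, 9, 12, 13, 16, 18}; there are 12 of them.

12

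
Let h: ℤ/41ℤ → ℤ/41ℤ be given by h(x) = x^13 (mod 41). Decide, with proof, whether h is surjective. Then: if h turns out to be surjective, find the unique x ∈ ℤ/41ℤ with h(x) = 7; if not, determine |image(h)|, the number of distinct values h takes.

11

Since 41 is prime, the nonzero elements of ℤ/41ℤ form a cyclic group of order 40.
As gcd(13, 40) = 1, raising to the 13th power is a bijection on this group: if s^13 ≡ t^13 then (st^{−1})^13 = 1, and the only element of order dividing gcd(13, 40) = 1 is 1, so s = t.
With h(0) = 0 this makes h injective on all of ℤ/41ℤ, hence bijective (finite equal-size domain and codomain). In particular h is surjective.
Since h is surjective, we find the preimage of 7. The inverse of x ↦ x^13 on (ℤ/41ℤ)^× is x ↦ x^37, because 13·37 = 481 = 12·40 + 1 ≡ 1 (mod 40) and x^{40} = 1 for x ≠ 0 (Fermat). So h⁻¹(7) = 7^37 mod 41.
Repeated squaring mod 41: 7^1 ≡ 7, 7^2 ≡ 7² = 49 ≡ 8, 7^4 ≡ 8² = 64 ≡ 23, 7^8 ≡ 23² = 529 ≡ 37, 7^16 ≡ 37² = 1369 ≡ 16, 7^32 ≡ 16² = 256 ≡ 10. Since 37 = 32 + 4 + 1, 7^37 ≡ 10·23·7: 10·23 = 230 ≡ 25, then 25·7 = 175 ≡ 11. So 7^37 ≡ 11 (mod 41).
Hence h⁻¹(7) = 11.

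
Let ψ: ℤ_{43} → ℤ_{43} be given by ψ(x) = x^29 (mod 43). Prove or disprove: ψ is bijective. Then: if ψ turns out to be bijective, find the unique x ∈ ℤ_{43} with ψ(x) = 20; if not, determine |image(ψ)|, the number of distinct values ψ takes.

Since 43 is prime, the nonzero elements of ℤ_{43} form a cyclic group of order 42.
As gcd(29, 42) = 1, raising to the 29th power is a bijection on this group: if a^29 ≡ b^29 then (ab^{−1})^29 = 1, and the only element of order dividing gcd(29, 42) = 1 is 1, so a = b.
With ψ(0) = 0 this makes ψ injective on all of ℤ_{43}, hence bijective (finite equal-size domain and codomain). In particular ψ is bijective.
Since ψ is bijective, we find the preimage of 20. The inverse of x ↦ x^29 on (ℤ_{43})^× is x ↦ x^29, because 29·29 = 841 = 20·42 + 1 ≡ 1 (mod 42) and x^{42} = 1 for x ≠ 0 (Fermat). So ψ⁻¹(20) = 20^29 mod 43.
Repeated squaring mod 43: 20^1 ≡ 20, 20^2 ≡ 20² = 400 ≡ 13, 20^4 ≡ 13² = 169 ≡ 40, 20^8 ≡ 40² = 1600 ≡ 9, 20^16 ≡ 9² = 81 ≡ 38. Since 29 = 16 + 8 + 4 + 1, 20^29 ≡ 38·9·40·20: 38·9 = 342 ≡ 41, then 41·40 = 1640 ≡ 6, then 6·20 = 120 ≡ 34. So 20^29 ≡ 34 (mod 43).
Hence ψ⁻¹(20) = 34.

34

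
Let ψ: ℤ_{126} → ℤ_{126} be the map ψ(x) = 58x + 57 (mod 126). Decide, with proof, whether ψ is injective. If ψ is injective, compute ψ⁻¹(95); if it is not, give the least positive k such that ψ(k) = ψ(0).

Recall that ψ is injective if ψ(s) = ψ(t) implies s = t.
We have gcd(58, 126) = 2 > 1. Taking s = 0 and t = 63: ψ(0) = 57 and ψ(63) = 58·63 + 57 = 3711 ≡ 57 (mod 126).
So ψ(0) = ψ(63) while 0 ≠ 63, therefore ψ is not injective.
Since ψ is not injective, we find the least positive k with ψ(k) = ψ(0): this means 58k ≡ 0 (mod 126), i.e. 126 ∣ 58k. Since gcd(58, 126) = 2, dividing through by 2 this holds exactly when 63 ∣ 29k, and as gcd(29, 63) = 1, exactly when 63 ∣ k.
The smallest positive such k is 63.

63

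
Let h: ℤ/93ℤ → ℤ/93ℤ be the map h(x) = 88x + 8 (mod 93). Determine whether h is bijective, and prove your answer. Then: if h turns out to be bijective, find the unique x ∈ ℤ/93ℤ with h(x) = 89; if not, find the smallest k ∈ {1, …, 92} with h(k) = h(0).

21

Recall: h is injective if h(u) = h(v) implies u = v.
Suppose h(u) = h(v) in ℤ/93ℤ. Then 88u + 8 ≡ 88v + 8 (mod 93), thus 88(u − v) ≡ 0 (mod 93).
Since gcd(88, 93) = 1, 88 is invertible modulo 93, so u − v ≡ 0 (mod 93), i.e. u = v.
We now compute 88⁻¹ mod 93 explicitly. Euclid's algorithm: 93 = 1·88 + 5, 88 = 17·5 + 3, 5 = 1·3 + 2, 3 = 1·2 + 1; back-substituting gives 1 = 37·88 − 35·93, so 88⁻¹ ≡ 37 (mod 93).
Then y ↦ 37(y − 8) is a two-sided inverse to h, so every y ∈ ℤ/93ℤ has a preimage.
So h is bijective.
Since h is bijective, we compute h⁻¹(89): solve 88x + 8 ≡ 89 (mod 93), i.e. 88x ≡ 81 (mod 93).
Multiplying by 88⁻¹ = 37 gives x ≡ 37·81 = 2997 = 32·93 + 21 ≡ 21 (mod 93).
Check: h(21) = 88·21 + 8 = 1856 = 19·93 + 89 ≡ 89 (mod 93).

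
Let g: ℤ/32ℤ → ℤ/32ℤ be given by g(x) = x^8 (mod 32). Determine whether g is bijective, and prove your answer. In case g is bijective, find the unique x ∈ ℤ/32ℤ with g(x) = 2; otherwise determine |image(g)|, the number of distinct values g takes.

g(0) = 0^8 = 0.
g(2): Repeated squaring mod 32: 2^1 ≡ 2, 2^2 ≡ 2² = 4, 2^4 ≡ 4² = 16, 2^8 ≡ 16² = 256 ≡ 0. So 2^8 ≡ 0 (mod 32).
So g(0) = g(2) = 0 while 0 ≠ 2, therefore g is not injective, hence not bijective.
Since g is not bijective, we determine |image(g)|. Computing x^8 mod 32 for each x (by repeated squaring, reducing mod 32 at every step), the values g(0), g(1), …, g(31) are: 0, 1, 0, 1, 0, 1, 0, 1, 0, 1, 0, 1, 0, 1, 0, 1, 0, 1, 0, 1, 0, 1, 0, 1, 0, 1, 0, 1, 0, 1, 0, 1.
The distinct values are {0, 1}; there are 2 of them.

2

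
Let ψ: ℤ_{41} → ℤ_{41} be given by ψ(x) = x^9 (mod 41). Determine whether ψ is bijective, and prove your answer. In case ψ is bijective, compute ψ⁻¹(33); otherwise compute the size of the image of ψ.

36

Since 41 is prime, the nonzero elements of ℤ_{41} form a cyclic group of order 40.
As gcd(9, 40) = 1, raising to the 9th power is a bijection on this group: if a^9 ≡ b^9 then (ab^{−1})^9 = 1, and the only element of order dividing gcd(9, 40) = 1 is 1, so a = b.
With ψ(0) = 0 this makes ψ injective on all of ℤ_{41}, hence bijective (finite equal-size domain and codomain). In particular ψ is bijective.
Since ψ is bijective, we find the preimage of 33. The inverse of x ↦ x^9 on (ℤ_{41})^× is x ↦ x^9, because 9·9 = 81 = 2·40 + 1 ≡ 1 (mod 40) and x^{40} = 1 for x ≠ 0 (Fermat). So ψ⁻¹(33) = 33^9 mod 41.
Repeated squaring mod 41: 33^1 ≡ 33, 33^2 ≡ 33² = 1089 ≡ 23, 33^4 ≡ 23² = 529 ≡ 37, 33^8 ≡ 37² = 1369 ≡ 16. Since 9 = 8 + 1, 33^9 ≡ 16·33: 16·33 = 528 ≡ 36. So 33^9 ≡ 36 (mod 41).
Hence ψ⁻¹(33) = 36.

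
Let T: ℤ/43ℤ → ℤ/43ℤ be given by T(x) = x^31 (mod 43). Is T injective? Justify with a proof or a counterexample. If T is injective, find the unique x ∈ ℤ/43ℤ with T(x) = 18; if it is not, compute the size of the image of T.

28

Since 43 is prime, the nonzero elements of ℤ/43ℤ form a cyclic group of order 42.
As gcd(31, 42) = 1, raising to the 31st power is a bijection on this group: if s^31 ≡ t^31 then (st^{−1})^31 = 1, and the only element of order dividing gcd(31, 42) = 1 is 1, so s = t.
With T(0) = 0 this makes T injective on all of ℤ/43ℤ, hence bijective (finite equal-size domain and codomain). In particular T is injective.
Since T is injective, we find the preimage of 18. The inverse of x ↦ x^31 on (ℤ/43ℤ)^× is x ↦ x^19, because 31·19 = 589 = 14·42 + 1 ≡ 1 (mod 42) and x^{42} = 1 for x ≠ 0 (Fermat). So T⁻¹(18) = 18^19 mod 43.
Repeated squaring mod 43: 18^1 ≡ 18, 18^2 ≡ 18² = 324 ≡ 23, 18^4 ≡ 23² = 529 ≡ 13, 18^8 ≡ 13² = 169 ≡ 40, 18^16 ≡ 40² = 1600 ≡ 9. Since 19 = 16 + 2 + 1, 18^19 ≡ 9·23·18: 9·23 = 207 ≡ 35, then 35·18 = 630 ≡ 28. So 18^19 ≡ 28 (mod 43).
Hence T⁻¹(18) = 28.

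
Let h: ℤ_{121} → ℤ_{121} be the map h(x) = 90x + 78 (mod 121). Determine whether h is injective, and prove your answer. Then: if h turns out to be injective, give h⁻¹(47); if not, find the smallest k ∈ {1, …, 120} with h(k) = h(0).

If h(u) = h(v), then 90u ≡ 90v (mod 121). Because gcd(90, 121) = 1, we may cancel 90 to get u ≡ v (mod 121).
So h is injective.
We now compute 90⁻¹ mod 121 explicitly. Euclid's algorithm: 121 = 1·90 + 31, 90 = 2·31 + 28, 31 = 1·28 + 3, 28 = 9·3 + 1; back-substituting gives 1 = 39·90 − 29·121, so 90⁻¹ ≡ 39 (mod 121).
Since h is injective, we find h⁻¹(47): we need 90x ≡ 47 − 78 ≡ 90 (mod 121). Using 90⁻¹ = 39: x ≡ 39·90 = 3510 = 29·121 + 1, so x = 1.
Check: h(1) = 90·1 + 78 = 168 = 1·121 + 47 ≡ 47 (mod 121).

1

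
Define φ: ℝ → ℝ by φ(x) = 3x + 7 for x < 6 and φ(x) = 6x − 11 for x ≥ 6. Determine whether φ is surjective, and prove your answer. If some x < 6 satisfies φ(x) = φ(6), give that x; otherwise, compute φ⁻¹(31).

Both pieces are strictly increasing (slopes 3 and 6), so each is injective on its own interval.
The left piece maps (−∞, 6) onto (−∞, 25); the right piece maps [6, ∞) onto [25, ∞).
These images together cover ℝ, so φ is surjective.
Because the two images are disjoint, no x < 6 has φ(x) = φ(6), so we compute φ⁻¹(31): 31 lies in [25, ∞), so solve 6x − 11 = 31: x = (31 + 11)/6 = 7.

7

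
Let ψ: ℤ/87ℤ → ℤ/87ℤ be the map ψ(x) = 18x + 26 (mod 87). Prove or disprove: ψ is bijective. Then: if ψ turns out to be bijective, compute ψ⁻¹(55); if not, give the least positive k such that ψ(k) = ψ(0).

By definition, injectivity means: for all a, b in the domain, ψ(a) = ψ(b) implies a = b.
We have gcd(18, 87) = 3 > 1. Taking a = 0 and b = 29: ψ(0) = 26 and ψ(29) = 18·29 + 26 = 548 ≡ 26 (mod 87).
So ψ(0) = ψ(29) while 0 ≠ 29, so ψ is not injective, hence not bijective.
Since ψ is not bijective, we find the least positive k with ψ(k) = ψ(0): this means 18k ≡ 0 (mod 87), i.e. 87 ∣ 18k. Since gcd(18, 87) = 3, dividing through by 3 this holds exactly when 29 ∣ 6k, and as gcd(6, 29) = 1, exactly when 29 ∣ k.
The smallest positive such k is 29.

29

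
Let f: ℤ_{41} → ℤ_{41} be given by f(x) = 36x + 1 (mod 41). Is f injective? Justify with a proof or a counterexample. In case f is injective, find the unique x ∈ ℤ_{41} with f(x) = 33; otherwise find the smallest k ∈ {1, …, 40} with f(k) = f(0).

By definition, f is injective when f(u) = f(v) forces u = v.
Suppose f(u) = f(v) in ℤ_{41}. Then 36u + 1 ≡ 36v + 1 (mod 41), therefore 36(u − v) ≡ 0 (mod 41).
Since gcd(36, 41) = 1, 36 is invertible modulo 41, therefore u − v ≡ 0 (mod 41), i.e. u = v.
Therefore f is injective.
We now compute 36⁻¹ mod 41 explicitly. Euclid's algorithm: 41 = 1·36 + 5, 36 = 7·5 + 1; back-substituting gives 1 = 8·36 − 7·41, so 36⁻¹ ≡ 8 (mod 41).
Since f is injective, we compute f⁻¹(33): solve 36x + 1 ≡ 33 (mod 41), i.e. 36x ≡ 32 (mod 41).
Multiplying by 36⁻¹ = 8 gives x ≡ 8·32 = 256 = 6·41 + 10 ≡ 10 (mod 41).
Check: f(10) = 36·10 + 1 = 361 = 8·41 + 33 ≡ 33 (mod 41).

10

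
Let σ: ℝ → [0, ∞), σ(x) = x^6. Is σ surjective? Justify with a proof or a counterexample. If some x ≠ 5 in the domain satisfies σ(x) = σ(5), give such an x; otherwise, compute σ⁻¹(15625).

-5

For any y ∈ [0, ∞), x = y^{1/6} ∈ ℝ satisfies x^6 = y, so σ is surjective.
For the follow-up, such an x exists: taking x = −5 ∈ ℝ gives σ(−5) = 15625 = σ(5) with −5 ≠ 5.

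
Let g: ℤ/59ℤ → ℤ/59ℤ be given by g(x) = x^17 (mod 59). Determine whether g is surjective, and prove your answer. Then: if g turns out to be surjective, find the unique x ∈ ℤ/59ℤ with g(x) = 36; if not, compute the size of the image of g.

Since 59 is prime, the nonzero elements of ℤ/59ℤ form a cyclic group of order 58.
As gcd(17, 58) = 1, raising to the 17th power is a bijection on this group: if s^17 ≡ t^17 then (st^{−1})^17 = 1, and the only element of order dividing gcd(17, 58) = 1 is 1, so s = t.
With g(0) = 0 this makes g injective on all of ℤ/59ℤ, hence bijective (finite equal-size domain and codomain). In particular g is surjective.
Since g is surjective, we find the preimage of 36. The inverse of x ↦ x^17 on (ℤ/59ℤ)^× is x ↦ x^41, because 17·41 = 697 = 12·58 + 1 ≡ 1 (mod 58) and x^{58} = 1 for x ≠ 0 (Fermat). So g⁻¹(36) = 36^41 mod 59.
Repeated squaring mod 59: 36^1 ≡ 36, 36^2 ≡ 36² = 1296 ≡ 57, 36^4 ≡ 57² = 3249 ≡ 4, 36^8 ≡ 4² = 16, 36^16 ≡ 16² = 256 ≡ 20, 36^32 ≡ 20² = 400 ≡ 46. Since 41 = 32 + 8 + 1, 36^41 ≡ 46·16·36: 46·16 = 736 ≡ 28, then 28·36 = 1008 ≡ 5. So 36^41 ≡ 5 (mod 59).
Hence g⁻¹(36) = 5.

5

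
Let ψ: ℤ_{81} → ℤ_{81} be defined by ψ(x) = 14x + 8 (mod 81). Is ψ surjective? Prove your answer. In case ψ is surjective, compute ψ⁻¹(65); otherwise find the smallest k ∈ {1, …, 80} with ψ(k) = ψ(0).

33

Since gcd(14, 81) = 1, 14 is invertible modulo 81. Euclid's algorithm: 81 = 5·14 + 11, 14 = 1·11 + 3, 11 = 3·3 + 2, 3 = 1·2 + 1; back-substituting gives 1 = 29·14 − 5·81, so 14⁻¹ ≡ 29 (mod 81).
For any y ∈ ℤ_{81}, x = 29(y − 8) mod 81 satisfies ψ(x) = 14·29(y − 8) + 8 ≡ y (since 14·29 ≡ 1 mod 81). So every y has a preimage.
So ψ is surjective.
Since ψ is surjective, we compute ψ⁻¹(65): solve 14x + 8 ≡ 65 (mod 81), i.e. 14x ≡ 57 (mod 81).
Multiplying by 14⁻¹ = 29 gives x ≡ 29·57 = 1653 = 20·81 + 33 ≡ 33 (mod 81).
Check: ψ(33) = 14·33 + 8 = 470 = 5·81 + 65 ≡ 65 (mod 81).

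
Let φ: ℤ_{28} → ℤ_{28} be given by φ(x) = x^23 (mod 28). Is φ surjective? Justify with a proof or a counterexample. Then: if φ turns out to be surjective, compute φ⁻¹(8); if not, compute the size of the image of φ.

φ(0) = 0^23 = 0.
φ(14): Repeated squaring mod 28: 14^1 ≡ 14, 14^2 ≡ 14² = 196 ≡ 0, 14^4 ≡ 0² = 0, 14^8 ≡ 0² = 0, 14^16 ≡ 0² = 0. Since 23 = 16 + 4 + 2 + 1, 14^23 ≡ 0·0·0·14: 0·0 = 0, then 0·0 = 0, then 0·14 = 0. So 14^23 ≡ 0 (mod 28).
So φ(0) = φ(14) = 0 while 0 ≠ 14, hence φ is not injective.
A non-injective map from the 28-element set ℤ_{28} to itself takes at most 27 distinct values, so it cannot be surjective. Therefore φ is not surjective.
Since φ is not surjective, we determine |image(φ)|. Computing x^23 mod 28 for each x (by repeated squaring, reducing mod 28 at every step), the values φ(0), φ(1), …, φ(27) are: 0, 1, 4, 19, 16, 17, 20, 7, 8, 25, 12, 23, 24, 13, 0, 15, 4, 5, 16, 3, 20, 21, 8, 11, 12, 9, 24, 27.
The distinct values are {0, 1, 3, 4, 5, 7, 8, 9, 11, 12, 13, 15, 16, 17, 19, 20, 21, 23, 24, 25, 27}; there are 21 of them.

21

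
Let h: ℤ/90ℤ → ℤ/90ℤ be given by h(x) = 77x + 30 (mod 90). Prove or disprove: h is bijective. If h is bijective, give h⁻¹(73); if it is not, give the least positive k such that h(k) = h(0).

By definition, h is injective when h(s) = h(t) forces s = t.
If h(s) = h(t), then 77s ≡ 77t (mod 90). Because gcd(77, 90) = 1, we may cancel 77 to get s ≡ t (mod 90).
We now compute 77⁻¹ mod 90 explicitly. Euclid's algorithm: 90 = 1·77 + 13, 77 = 5·13 + 12, 13 = 1·12 + 1; back-substituting gives 1 = 83·77 − 71·90, so 77⁻¹ ≡ 83 (mod 90).
Then y ↦ 83(y − 30) is a two-sided inverse to h, so every y ∈ ℤ/90ℤ has a preimage.
Thus h is bijective.
Since h is bijective, we find h⁻¹(73): we need 77x ≡ 73 − 30 ≡ 43 (mod 90). Using 77⁻¹ = 83: x ≡ 83·43 = 3569 = 39·90 + 59, so x = 59.
Check: h(59) = 77·59 + 30 = 4573 = 50·90 + 73 ≡ 73 (mod 90).

59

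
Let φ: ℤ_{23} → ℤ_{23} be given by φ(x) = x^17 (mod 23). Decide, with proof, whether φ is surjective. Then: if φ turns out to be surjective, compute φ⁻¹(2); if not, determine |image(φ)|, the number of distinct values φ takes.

Since 23 is prime, the nonzero elements of ℤ_{23} form a cyclic group of order 22.
As gcd(17, 22) = 1, raising to the 17th power is a bijection on this group: if x_1^17 ≡ x_2^17 then (x_1x_2^{−1})^17 = 1, and the only element of order dividing gcd(17, 22) = 1 is 1, so x_1 = x_2.
With φ(0) = 0 this makes φ injective on all of ℤ_{23}, hence bijective (finite equal-size domain and codomain). In particular φ is surjective.
Since φ is surjective, we find the preimage of 2. The inverse of x ↦ x^17 on (ℤ_{23})^× is x ↦ x^13, because 17·13 = 221 = 10·22 + 1 ≡ 1 (mod 22) and x^{22} = 1 for x ≠ 0 (Fermat). So φ⁻¹(2) = 2^13 mod 23.
Repeated squaring mod 23: 2^1 ≡ 2, 2^2 ≡ 2² = 4, 2^4 ≡ 4² = 16, 2^8 ≡ 16² = 256 ≡ 3. Since 13 = 8 + 4 + 1, 2^13 ≡ 3·16·2: 3·16 = 48 ≡ 2, then 2·2 = 4. So 2^13 ≡ 4 (mod 23).
Hence φ⁻¹(2) = 4.

4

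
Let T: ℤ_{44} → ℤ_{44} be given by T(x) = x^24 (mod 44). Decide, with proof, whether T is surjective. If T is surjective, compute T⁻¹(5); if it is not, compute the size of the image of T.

T(10): Repeated squaring mod 44: 10^1 ≡ 10, 10^2 ≡ 10² = 100 ≡ 12, 10^4 ≡ 12² = 144 ≡ 12, 10^8 ≡ 12² = 144 ≡ 12, 10^16 ≡ 12² = 144 ≡ 12. Since 24 = 16 + 8, 10^24 ≡ 12·12: 12·12 = 144 ≡ 12. So 10^24 ≡ 12 (mod 44).
T(12): Repeated squaring mod 44: 12^1 ≡ 12, 12^2 ≡ 12² = 144 ≡ 12, 12^4 ≡ 12² = 144 ≡ 12, 12^8 ≡ 12² = 144 ≡ 12, 12^16 ≡ 12² = 144 ≡ 12. Since 24 = 16 + 8, 12^24 ≡ 12·12: 12·12 = 144 ≡ 12. So 12^24 ≡ 12 (mod 44).
So T(10) = T(12) = 12 while 10 ≠ 12, thus T is not injective.
A non-injective map from the 44-element set ℤ_{44} to itself takes at most 43 distinct values, so it cannot be surjective. So T is not surjective.
Since T is not surjective, we determine |image(T)|. Computing x^24 mod 44 for each x (by repeated squaring, reducing mod 44 at every step), the values T(0), T(1), …, T(43) are: 0, 1, 16, 37, 36, 9, 20, 25, 4, 5, 12, 33, 12, 5, 4, 25, 20, 9, 36, 37, 16, 1, 0, 1, 16, 37, 36, 9, 20, 25, 4, 5, 12, 33, 12, 5, 4, 25, 20, 9, 36, 37, 16, 1.
The distinct values are {0, 1, 4, 5, 9, 12, 16, 20, 25, 33, 36, 37}; there are 12 of them.

12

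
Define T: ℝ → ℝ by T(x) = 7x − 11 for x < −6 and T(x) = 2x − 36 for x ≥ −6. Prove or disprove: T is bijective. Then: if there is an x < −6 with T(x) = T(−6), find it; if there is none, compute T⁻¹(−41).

-5/2

Both pieces are strictly increasing (slopes 7 and 2), so each is injective on its own interval.
The left piece maps (−∞, −6) onto (−∞, −53); the right piece maps [−6, ∞) onto [−48, ∞).
The images leave a gap (−53 has no preimage), so T is not surjective, hence not bijective.
Because the two images are disjoint, no x < −6 has T(x) = T(−6), so we compute T⁻¹(−41): −41 lies in [−48, ∞), so solve 2x − 36 = −41: x = (−41 + 36)/2 = −5/2.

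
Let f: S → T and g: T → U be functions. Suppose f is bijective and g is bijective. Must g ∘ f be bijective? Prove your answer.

bijective

Injectivity: if g(f(x_1)) = g(f(x_2)) then f(x_1) = f(x_2) (g injective) so x_1 = x_2 (f injective).
Surjectivity: for c ∈ U pick b with g(b) = c, then a with f(a) = b; then (g ∘ f)(a) = c.
Hence g ∘ f is bijective.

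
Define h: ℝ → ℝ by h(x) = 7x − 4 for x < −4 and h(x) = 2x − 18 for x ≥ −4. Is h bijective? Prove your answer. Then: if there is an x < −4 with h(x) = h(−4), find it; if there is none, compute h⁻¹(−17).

1/2

Both pieces are strictly increasing (slopes 7 and 2), so each is injective on its own interval.
The left piece maps (−∞, −4) onto (−∞, −32); the right piece maps [−4, ∞) onto [−26, ∞).
The images leave a gap (−32 has no preimage), so h is not surjective, hence not bijective.
Because the two images are disjoint, no x < −4 has h(x) = h(−4), so we compute h⁻¹(−17): −17 lies in [−26, ∞), so solve 2x − 18 = −17: x = (−17 + 18)/2 = 1/2.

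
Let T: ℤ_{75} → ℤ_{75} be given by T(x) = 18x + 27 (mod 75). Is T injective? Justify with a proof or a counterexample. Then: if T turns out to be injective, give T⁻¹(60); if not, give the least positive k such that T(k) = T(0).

We have gcd(18, 75) = 3 > 1. Taking x_1 = 0 and x_2 = 25: T(0) = 27 and T(25) = 18·25 + 27 = 477 ≡ 27 (mod 75).
So T(0) = T(25) while 0 ≠ 25, hence T is not injective.
Since T is not injective, we find the least positive k with T(k) = T(0): this means 18k ≡ 0 (mod 75), i.e. 75 ∣ 18k. Since gcd(18, 75) = 3, dividing through by 3 this holds exactly when 25 ∣ 6k, and as gcd(6, 25) = 1, exactly when 25 ∣ k.
The smallest positive such k is 25.

25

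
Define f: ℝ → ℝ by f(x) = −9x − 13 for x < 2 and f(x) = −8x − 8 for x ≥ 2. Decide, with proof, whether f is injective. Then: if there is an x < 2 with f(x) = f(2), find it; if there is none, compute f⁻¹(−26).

11/9

Both pieces are strictly decreasing (slopes −9 and −8), so each is injective on its own interval.
The left piece maps (−∞, 2) onto (−31, ∞); the right piece maps [2, ∞) onto (−∞, −24].
These images overlap. In particular f(2) = −24 (right piece), and solving −9x − 13 = −24 on the left piece gives x = 11/9 < 2.
So f(11/9) = f(2) with 11/9 ≠ 2, and f is not injective. This x = 11/9 is the requested value below 2.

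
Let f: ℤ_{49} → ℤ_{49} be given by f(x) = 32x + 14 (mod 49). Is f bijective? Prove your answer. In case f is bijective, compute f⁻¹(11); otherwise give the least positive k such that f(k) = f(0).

Suppose f(s) = f(t) in ℤ_{49}. Then 32s + 14 ≡ 32t + 14 (mod 49), so 32(s − t) ≡ 0 (mod 49).
Since gcd(32, 49) = 1, 32 is invertible modulo 49, therefore s − t ≡ 0 (mod 49), i.e. s = t.
We now compute 32⁻¹ mod 49 explicitly. Euclid's algorithm: 49 = 1·32 + 17, 32 = 1·17 + 15, 17 = 1·15 + 2, 15 = 7·2 + 1; back-substituting gives 1 = 23·32 − 15·49, so 32⁻¹ ≡ 23 (mod 49).
For any y ∈ ℤ_{49}, x = 23(y − 14) mod 49 satisfies f(x) = 32·23(y − 14) + 14 ≡ y (since 32·23 ≡ 1 mod 49). So every y has a preimage.
Thus f is bijective.
Since f is bijective, we find f⁻¹(11): we need 32x ≡ 11 − 14 ≡ 46 (mod 49). Using 32⁻¹ = 23: x ≡ 23·46 = 1058 = 21·49 + 29, so x = 29.
Check: f(29) = 32·29 + 14 = 942 = 19·49 + 11 ≡ 11 (mod 49).

29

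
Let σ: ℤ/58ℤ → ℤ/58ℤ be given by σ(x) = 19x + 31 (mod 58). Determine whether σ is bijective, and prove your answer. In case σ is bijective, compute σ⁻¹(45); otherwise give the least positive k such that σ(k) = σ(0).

16

By definition, σ is injective if σ(s) = σ(t) implies s = t.
If σ(s) = σ(t), then 19s ≡ 19t (mod 58). Because gcd(19, 58) = 1, we may cancel 19 to get s ≡ t (mod 58).
We now compute 19⁻¹ mod 58 explicitly. Euclid's algorithm: 58 = 3·19 + 1; back-substituting gives 1 = 55·19 − 18·58, so 19⁻¹ ≡ 55 (mod 58).
Then y ↦ 55(y − 31) is a two-sided inverse to σ, so every y ∈ ℤ/58ℤ has a preimage.
Hence σ is bijective.
Since σ is bijective, we find σ⁻¹(45): we need 19x ≡ 45 − 31 ≡ 14 (mod 58). Using 19⁻¹ = 55: x ≡ 55·14 = 770 = 13·58 + 16, so x = 16.
Check: σ(16) = 19·16 + 31 = 335 = 5·58 + 45 ≡ 45 (mod 58).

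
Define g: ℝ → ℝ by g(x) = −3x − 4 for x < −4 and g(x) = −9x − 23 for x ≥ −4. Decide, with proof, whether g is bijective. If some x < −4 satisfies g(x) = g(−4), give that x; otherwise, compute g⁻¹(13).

-17/3

Both pieces are strictly decreasing (slopes −3 and −9), so each is injective on its own interval.
The left piece maps (−∞, −4) onto (8, ∞); the right piece maps [−4, ∞) onto (−∞, 13].
These images overlap. In particular g(−4) = 13 (right piece), and solving −3x − 4 = 13 on the left piece gives x = −17/3 < −4.
So g(−17/3) = g(−4) with −17/3 ≠ −4, and g is not injective, hence not bijective. This x = −17/3 is the requested value below −4.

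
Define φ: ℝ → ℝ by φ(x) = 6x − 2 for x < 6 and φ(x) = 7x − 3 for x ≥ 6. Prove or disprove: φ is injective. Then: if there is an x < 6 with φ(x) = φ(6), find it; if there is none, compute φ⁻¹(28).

Both pieces are strictly increasing (slopes 6 and 7), so each is injective on its own interval.
The left piece maps (−∞, 6) onto (−∞, 34); the right piece maps [6, ∞) onto [39, ∞).
These images are disjoint, so no value is attained by both pieces. Therefore φ is injective.
Because the two images are disjoint, no x < 6 has φ(x) = φ(6), so we compute φ⁻¹(28): 28 lies in (−∞, 34), so solve 6x − 2 = 28: x = (28 + 2)/6 = 5.

5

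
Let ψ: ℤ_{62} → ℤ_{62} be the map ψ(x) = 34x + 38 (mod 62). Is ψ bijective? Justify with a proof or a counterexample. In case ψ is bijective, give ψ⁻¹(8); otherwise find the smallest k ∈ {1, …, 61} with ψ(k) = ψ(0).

We have gcd(34, 62) = 2 > 1. Taking a = 0 and b = 31: ψ(0) = 38 and ψ(31) = 34·31 + 38 = 1092 ≡ 38 (mod 62).
So ψ(0) = ψ(31) while 0 ≠ 31, so ψ is not injective, hence not bijective.
Since ψ is not bijective, we find the least positive k with ψ(k) = ψ(0): this means 34k ≡ 0 (mod 62), i.e. 62 ∣ 34k. Since gcd(34, 62) = 2, dividing through by 2 this holds exactly when 31 ∣ 17k, and as gcd(17, 31) = 1, exactly when 31 ∣ k.
The smallest positive such k is 31.

31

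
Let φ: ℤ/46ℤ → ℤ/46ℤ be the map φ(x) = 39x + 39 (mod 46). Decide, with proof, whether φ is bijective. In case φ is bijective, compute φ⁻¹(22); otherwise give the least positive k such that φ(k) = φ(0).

If φ(u) = φ(v), then 39u ≡ 39v (mod 46). Because gcd(39, 46) = 1, we may cancel 39 to get u ≡ v (mod 46).
We now compute 39⁻¹ mod 46 explicitly. Euclid's algorithm: 46 = 1·39 + 7, 39 = 5·7 + 4, 7 = 1·4 + 3, 4 = 1·3 + 1; back-substituting gives 1 = 13·39 − 11·46, so 39⁻¹ ≡ 13 (mod 46).
For any y ∈ ℤ/46ℤ, x = 13(y − 39) mod 46 satisfies φ(x) = 39·13(y − 39) + 39 ≡ y (since 39·13 ≡ 1 mod 46). So every y has a preimage.
So φ is bijective.
Since φ is bijective, we compute φ⁻¹(22): solve 39x + 39 ≡ 22 (mod 46), i.e. 39x ≡ 29 (mod 46).
Multiplying by 39⁻¹ = 13 gives x ≡ 13·29 = 377 = 8·46 + 9 ≡ 9 (mod 46).
Check: φ(9) = 39·9 + 39 = 390 = 8·46 + 22 ≡ 22 (mod 46).

9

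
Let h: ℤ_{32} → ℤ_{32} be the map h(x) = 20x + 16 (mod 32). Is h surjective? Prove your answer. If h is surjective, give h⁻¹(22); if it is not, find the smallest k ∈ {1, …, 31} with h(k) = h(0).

Recall: surjectivity means every element of the codomain has a preimage under h.
Since gcd(20, 32) = 4, we have 20x ≡ 0 (mod 4) for all x, so h(x) ≡ 0 (mod 4).
But 1 ≢ 0 (mod 4), so 1 ∈ ℤ_{32} has no preimage. Hence h is not surjective.
Since h is not surjective, we find the least positive k with h(k) = h(0): this means 20k ≡ 0 (mod 32), i.e. 32 ∣ 20k. Since gcd(20, 32) = 4, dividing through by 4 this holds exactly when 8 ∣ 5k, and as gcd(5, 8) = 1, exactly when 8 ∣ k.
The smallest positive such k is 8.

8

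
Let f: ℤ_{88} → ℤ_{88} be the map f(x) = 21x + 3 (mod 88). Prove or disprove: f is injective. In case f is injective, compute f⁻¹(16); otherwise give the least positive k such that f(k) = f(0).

9

If f(a) = f(b), then 21a ≡ 21b (mod 88). Because gcd(21, 88) = 1, we may cancel 21 to get a ≡ b (mod 88).
Hence f is injective.
We now compute 21⁻¹ mod 88 explicitly. Euclid's algorithm: 88 = 4·21 + 4, 21 = 5·4 + 1; back-substituting gives 1 = 21·21 − 5·88, so 21⁻¹ ≡ 21 (mod 88).
Since f is injective, we find f⁻¹(16): we need 21x ≡ 16 − 3 ≡ 13 (mod 88). Using 21⁻¹ = 21: x ≡ 21·13 = 273 = 3·88 + 9, so x = 9.
Check: f(9) = 21·9 + 3 = 192 = 2·88 + 16 ≡ 16 (mod 88).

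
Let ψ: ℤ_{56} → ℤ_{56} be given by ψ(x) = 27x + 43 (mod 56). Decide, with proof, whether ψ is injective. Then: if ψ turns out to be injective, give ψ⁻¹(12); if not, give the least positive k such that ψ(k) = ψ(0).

If ψ(x_1) = ψ(x_2), then 27x_1 ≡ 27x_2 (mod 56). Because gcd(27, 56) = 1, we may cancel 27 to get x_1 ≡ x_2 (mod 56).
Hence ψ is injective.
We now compute 27⁻¹ mod 56 explicitly. Euclid's algorithm: 56 = 2·27 + 2, 27 = 13·2 + 1; back-substituting gives 1 = 27·27 − 13·56, so 27⁻¹ ≡ 27 (mod 56).
Since ψ is injective, we find ψ⁻¹(12): we need 27x ≡ 12 − 43 ≡ 25 (mod 56). Using 27⁻¹ = 27: x ≡ 27·25 = 675 = 12·56 + 3, so x = 3.
Check: ψ(3) = 27·3 + 43 = 124 = 2·56 + 12 ≡ 12 (mod 56).

3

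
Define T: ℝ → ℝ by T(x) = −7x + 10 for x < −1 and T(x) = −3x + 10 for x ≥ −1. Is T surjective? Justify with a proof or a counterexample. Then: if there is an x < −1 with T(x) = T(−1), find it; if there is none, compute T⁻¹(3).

7/3

Both pieces are strictly decreasing (slopes −7 and −3), so each is injective on its own interval.
The left piece maps (−∞, −1) onto (17, ∞); the right piece maps [−1, ∞) onto (−∞, 13].
The union (17, ∞) ∪ (−∞, 13] omits the interval between 17 and 13; in particular 17 has no preimage. So T is not surjective.
Because the two images are disjoint, no x < −1 has T(x) = T(−1), so we compute T⁻¹(3): 3 lies in (−∞, 13], so solve −3x + 10 = 3: x = (3 − 10)/(−3) = 7/3.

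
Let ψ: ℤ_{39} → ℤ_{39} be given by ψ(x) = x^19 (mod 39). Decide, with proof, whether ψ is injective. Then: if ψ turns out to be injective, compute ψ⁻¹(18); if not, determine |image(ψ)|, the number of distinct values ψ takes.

21

Computing x^19 mod 39 for each x (by repeated squaring, reducing mod 39 at every step), the values ψ(0), ψ(1), …, ψ(38) are: 0, 1, 11, 3, 4, 8, 33, 19, 5, 9, 10, 2, 12, 13, 14, 24, 16, 17, 21, 7, 32, 18, 22, 23, 15, 25, 26, 27, 37, 29, 30, 34, 20, 6, 31, 35, 36, 28, 38.
Every element of ℤ_{39} appears exactly once in this list, so ψ is a bijection, and in particular injective.
Since ψ is injective, we read off the preimage of 18 from the same table: ψ(21) = 18, so ψ⁻¹(18) = 21.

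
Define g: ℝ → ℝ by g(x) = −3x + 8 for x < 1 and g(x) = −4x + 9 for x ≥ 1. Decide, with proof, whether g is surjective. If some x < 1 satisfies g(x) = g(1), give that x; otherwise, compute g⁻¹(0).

Both pieces are strictly decreasing (slopes −3 and −4), so each is injective on its own interval.
The left piece maps (−∞, 1) onto (5, ∞); the right piece maps [1, ∞) onto (−∞, 5].
These images together cover ℝ, so g is surjective.
Because the two images are disjoint, no x < 1 has g(x) = g(1), so we compute g⁻¹(0): 0 lies in (−∞, 5], so solve −4x + 9 = 0: x = (0 − 9)/(−4) = 9/4.

9/4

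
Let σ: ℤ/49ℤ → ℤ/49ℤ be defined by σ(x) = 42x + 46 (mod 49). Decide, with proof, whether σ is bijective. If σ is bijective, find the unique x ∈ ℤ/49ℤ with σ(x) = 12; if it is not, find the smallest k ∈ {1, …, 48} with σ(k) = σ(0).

We have gcd(42, 49) = 7 > 1. Taking x_1 = 0 and x_2 = 7: σ(0) = 46 and σ(7) = 42·7 + 46 = 340 ≡ 46 (mod 49).
So σ(0) = σ(7) while 0 ≠ 7, so σ is not injective, hence not bijective.
Since σ is not bijective, we find the least positive k with σ(k) = σ(0): this means 42k ≡ 0 (mod 49), i.e. 49 ∣ 42k. Since gcd(42, 49) = 7, dividing through by 7 this holds exactly when 7 ∣ 6k, and as gcd(6, 7) = 1, exactly when 7 ∣ k.
The smallest positive such k is 7.

7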